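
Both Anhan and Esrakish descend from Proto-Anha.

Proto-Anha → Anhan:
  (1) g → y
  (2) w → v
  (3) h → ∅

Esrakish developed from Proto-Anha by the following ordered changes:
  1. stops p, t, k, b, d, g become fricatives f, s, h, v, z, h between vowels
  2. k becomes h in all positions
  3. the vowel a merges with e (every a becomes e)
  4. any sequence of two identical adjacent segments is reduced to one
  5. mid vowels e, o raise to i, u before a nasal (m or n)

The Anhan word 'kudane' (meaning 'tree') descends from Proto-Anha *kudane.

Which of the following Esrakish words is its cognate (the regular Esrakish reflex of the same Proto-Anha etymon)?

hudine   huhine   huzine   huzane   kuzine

huzine

Esrakish: *kudane
  kudane → kuzane   [intervocalic lenition]
  kuzane → huzane   [unconditioned shift]
  huzane → huzene   [vowel merger]
  huzene (rule 4 does not apply)
  huzene → huzine   [pre-nasal raising]
  giving Esrakish huzine.
Only 'huzine' matches the regular Esrakish development of *kudane.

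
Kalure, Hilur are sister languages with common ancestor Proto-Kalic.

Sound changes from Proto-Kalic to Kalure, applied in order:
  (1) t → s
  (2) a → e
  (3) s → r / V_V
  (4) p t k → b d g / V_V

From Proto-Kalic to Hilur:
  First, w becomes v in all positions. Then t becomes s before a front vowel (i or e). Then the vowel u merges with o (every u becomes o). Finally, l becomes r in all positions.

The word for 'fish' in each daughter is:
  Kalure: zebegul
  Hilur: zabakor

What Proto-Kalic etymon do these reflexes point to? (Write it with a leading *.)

*zabakul

Position 5: Kalure has g, Hilur has k. Hilur preserves k here (none of its changes turn any other segment into k), so the proto-segment is *k.
Position 2: Kalure has e, Hilur has a. Hilur preserves a here (none of its changes turn any other segment into a), so the proto-segment is *a.
Continuing position by position gives *zabakul; check it forward:
Kalure: start from *zabakul.
  rule 1: no change — zabakul
  rule 2 (vowel merger): zabakul → zebekul
  rule 3: no change — zebekul
  rule 4 (intervocalic voicing): zebekul → zebegul
  ⇒ Kalure zebegul
Hilur: *zabakul > zabakol > zabakor  (by vowel merger, unconditioned shift)
No other proto-form is consistent with every reflex, so the reconstruction is *zabakul.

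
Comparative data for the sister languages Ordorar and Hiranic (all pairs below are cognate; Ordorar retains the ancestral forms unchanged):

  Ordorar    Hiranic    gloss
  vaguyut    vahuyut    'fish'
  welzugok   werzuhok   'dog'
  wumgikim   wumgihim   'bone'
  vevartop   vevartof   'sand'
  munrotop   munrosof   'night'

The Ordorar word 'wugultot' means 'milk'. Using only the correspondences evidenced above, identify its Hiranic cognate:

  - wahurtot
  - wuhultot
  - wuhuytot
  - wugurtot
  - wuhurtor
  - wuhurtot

vaguyut ~ vahuyut — Ordorar g corresponds to Hiranic h between vowels (before a back vowel).
welzugok ~ werzuhok — Ordorar l corresponds to Hiranic r after a vowel, before a consonant other than r, m, n, p, b, f, v.
Applying these to Ordorar 'wugultot':
  wugultot → wuhultot   (g→h between vowels (before a back vowel))
  wuhultot → wuhurtot   (l→r after a vowel, before a consonant other than r, m, n, p, b, f, v)
So the Hiranic cognate is 'wuhurtot'.

wuhurtot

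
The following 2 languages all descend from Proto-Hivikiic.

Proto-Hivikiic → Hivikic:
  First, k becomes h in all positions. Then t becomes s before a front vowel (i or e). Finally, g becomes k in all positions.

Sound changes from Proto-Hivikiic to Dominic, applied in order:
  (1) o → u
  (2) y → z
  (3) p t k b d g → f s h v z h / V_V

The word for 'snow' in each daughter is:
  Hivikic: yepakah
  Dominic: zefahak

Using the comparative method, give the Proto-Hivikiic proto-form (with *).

Position 1: Hivikic has y, Dominic has z. Hivikic preserves y here (none of its changes turn any other segment into y), so the proto-segment is *y.
Position 7: Hivikic has h, Dominic has k. Dominic preserves k here (none of its changes turn any other segment into k), so the proto-segment is *k.
Position 5: Hivikic has k, Dominic has h. In Hivikic, k can only continue *g, so the proto-segment is *g.
Continuing position by position gives *yepagak; check it forward:
Hivikic: *yepagak > yepagah > yepakah  (by unconditioned shift, unconditioned shift)
Dominic: *yepagak
  yepagak (rule 1 does not apply)
  yepagak → zepagak   [unconditioned shift]
  zepagak → zefahak   [intervocalic lenition]
  giving Dominic zefahak.
No other proto-form is consistent with every reflex, so the reconstruction is *yepagak.

*yepagak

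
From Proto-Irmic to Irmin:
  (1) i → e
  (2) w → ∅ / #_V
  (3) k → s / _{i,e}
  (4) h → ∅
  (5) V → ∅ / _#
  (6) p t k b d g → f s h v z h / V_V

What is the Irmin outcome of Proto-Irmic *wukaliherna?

uhaleern

Irmin: *wukaliherna > wukaleherna > ukaleherna > ukaleerna > ukaleern > uhaleern  (by vowel merger, glide loss, h-loss, apocope, intervocalic lenition)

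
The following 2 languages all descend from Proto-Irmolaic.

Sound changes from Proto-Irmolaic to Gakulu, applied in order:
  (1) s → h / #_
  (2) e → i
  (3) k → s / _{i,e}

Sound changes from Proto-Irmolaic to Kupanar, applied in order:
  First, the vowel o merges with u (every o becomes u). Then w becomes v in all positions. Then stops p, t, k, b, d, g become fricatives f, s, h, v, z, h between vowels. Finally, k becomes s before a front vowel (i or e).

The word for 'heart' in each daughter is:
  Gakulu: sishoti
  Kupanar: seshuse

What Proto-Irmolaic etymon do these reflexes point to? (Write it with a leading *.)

*keshote

Position 1: Gakulu has s, Kupanar has s. Taking the neighbouring segments as reconstructed: Gakulu s can only go back to *k; Kupanar s could go back to *k or *s — the one source consistent with every daughter is *k.
Position 2: Gakulu has i, Kupanar has e. Kupanar preserves e here (none of its changes turn any other segment into e), so the proto-segment is *e.
Position 5: Gakulu has o, Kupanar has u. Gakulu preserves o here (none of its changes turn any other segment into o), so the proto-segment is *o.
This points to *keshote. Verify forward in each daughter:
Gakulu: start from *keshote.
  rule 1: no change — keshote
  rule 2 (vowel merger): keshote → kishoti
  rule 3 (palatalisation): kishoti → sishoti
  ⇒ Gakulu sishoti
Kupanar: *keshote
  keshote → keshute   [vowel merger]
  keshute (rule 2 does not apply)
  keshute → keshuse   [intervocalic lenition]
  keshuse → seshuse   [palatalisation]
  giving Kupanar seshuse.
No other proto-form is consistent with every reflex, so the reconstruction is *keshote.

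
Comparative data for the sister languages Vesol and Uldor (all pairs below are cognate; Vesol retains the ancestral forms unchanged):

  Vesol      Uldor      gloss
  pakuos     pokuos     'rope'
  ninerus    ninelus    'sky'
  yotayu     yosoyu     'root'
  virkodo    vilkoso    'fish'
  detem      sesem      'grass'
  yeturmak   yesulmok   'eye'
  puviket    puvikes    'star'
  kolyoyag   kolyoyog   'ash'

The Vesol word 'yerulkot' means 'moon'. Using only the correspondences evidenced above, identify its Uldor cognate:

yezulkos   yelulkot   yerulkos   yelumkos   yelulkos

ninerus ~ ninelus — Vesol r corresponds to Uldor l between vowels (before a back vowel).
puviket ~ puvikes — Vesol t corresponds to Uldor s word-finally.
Applying these to Vesol 'yerulkot':
  yerulkot → yelulkot   (r→l between vowels (before a back vowel))
  yelulkot → yelulkos   (t→s word-finally)
So the Uldor cognate is 'yelulkos'.

yelulkos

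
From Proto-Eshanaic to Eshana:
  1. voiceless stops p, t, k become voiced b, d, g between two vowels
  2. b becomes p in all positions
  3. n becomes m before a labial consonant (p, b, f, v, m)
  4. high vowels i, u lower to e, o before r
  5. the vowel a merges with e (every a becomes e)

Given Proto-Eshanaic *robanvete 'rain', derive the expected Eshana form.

ropemvede

Eshana: start from *robanvete.
  rule 1 (intervocalic voicing): robanvete → robanvede
  rule 2 (unconditioned shift): robanvede → ropanvede
  rule 3 (nasal place assimilation): ropanvede → ropamvede
  rule 4: no change — ropamvede
  rule 5 (vowel merger): ropamvede → ropemvede
  ⇒ Eshana ropemvede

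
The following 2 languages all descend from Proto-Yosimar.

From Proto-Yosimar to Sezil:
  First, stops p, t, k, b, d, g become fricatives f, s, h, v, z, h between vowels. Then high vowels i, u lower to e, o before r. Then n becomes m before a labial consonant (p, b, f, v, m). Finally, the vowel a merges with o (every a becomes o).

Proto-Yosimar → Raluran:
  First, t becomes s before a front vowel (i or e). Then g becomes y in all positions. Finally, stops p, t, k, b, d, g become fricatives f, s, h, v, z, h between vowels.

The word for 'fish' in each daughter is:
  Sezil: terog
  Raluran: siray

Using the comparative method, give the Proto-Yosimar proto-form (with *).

*tirag

Position 2: Sezil has e, Raluran has i. Raluran preserves i here (none of its changes turn any other segment into i), so the proto-segment is *i.
Position 1: Sezil has t, Raluran has s. Sezil preserves t here (none of its changes turn any other segment into t), so the proto-segment is *t.
Continuing position by position gives *tirag; check it forward:
Sezil: start from *tirag.
  rule 1: no change — tirag
  rule 2 (pre-rhotic lowering): tirag → terag
  rule 3: no change — terag
  rule 4 (vowel merger): terag → terog
  ⇒ Sezil terog
Raluran: *tirag
  tirag → sirag   [palatalisation]
  sirag → siray   [unconditioned shift]
  siray (rule 3 does not apply)
  giving Raluran siray.
Only *tirag yields all of Sezil terog, Raluran siray.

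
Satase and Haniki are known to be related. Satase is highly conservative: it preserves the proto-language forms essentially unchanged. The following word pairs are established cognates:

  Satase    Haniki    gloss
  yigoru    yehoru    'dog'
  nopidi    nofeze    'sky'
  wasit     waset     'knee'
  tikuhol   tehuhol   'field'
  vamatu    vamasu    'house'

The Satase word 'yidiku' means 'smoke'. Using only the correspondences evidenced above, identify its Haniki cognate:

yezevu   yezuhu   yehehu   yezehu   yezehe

yigoru ~ yehoru, nopidi ~ nofeze — Satase i corresponds to Haniki e after a consonant, before a consonant other than r, m, n, p, b, f, v.
nopidi ~ nofeze — Satase d corresponds to Haniki z between vowels (before a front vowel).
tikuhol ~ tehuhol — Satase k corresponds to Haniki h between vowels (before a back vowel).
Applying these to Satase 'yidiku':
  yidiku → yediku   (i→e after a consonant, before a consonant other than r, m, n, p, b, f, v)
  yediku → yeziku   (d→z between vowels (before a front vowel))
  yeziku → yezeku   (i→e after a consonant, before a consonant other than r, m, n, p, b, f, v)
  yezeku → yezehu   (k→h between vowels (before a back vowel))
So the Haniki cognate is 'yezehu'.

yezehu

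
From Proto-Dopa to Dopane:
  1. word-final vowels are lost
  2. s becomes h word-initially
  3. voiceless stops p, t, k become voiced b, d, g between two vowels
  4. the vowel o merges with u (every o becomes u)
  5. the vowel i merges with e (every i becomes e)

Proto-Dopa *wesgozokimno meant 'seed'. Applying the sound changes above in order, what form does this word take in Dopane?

Dopane: *wesgozokimno
  wesgozokimno → wesgozokimn   [apocope]
  wesgozokimn (rule 2 does not apply)
  wesgozokimn → wesgozogimn   [intervocalic voicing]
  wesgozogimn → wesguzugimn   [vowel merger]
  wesguzugimn → wesguzugemn   [vowel merger]
  giving Dopane wesguzugemn.

wesguzugemn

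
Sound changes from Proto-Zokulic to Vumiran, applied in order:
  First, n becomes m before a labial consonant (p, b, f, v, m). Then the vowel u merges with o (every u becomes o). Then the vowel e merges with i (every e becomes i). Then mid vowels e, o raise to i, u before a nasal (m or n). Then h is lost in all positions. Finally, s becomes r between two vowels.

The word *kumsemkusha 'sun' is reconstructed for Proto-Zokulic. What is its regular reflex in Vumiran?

Vumiran: start from *kumsemkusha.
  rule 1: no change — kumsemkusha
  rule 2 (vowel merger): kumsemkusha → komsemkosha
  rule 3 (vowel merger): komsemkosha → komsimkosha
  rule 4 (pre-nasal raising): komsimkosha → kumsimkosha
  rule 5 (h-loss): kumsimkosha → kumsimkosa
  rule 6 (rhotacism): kumsimkosa → kumsimkora
  ⇒ Vumiran kumsimkora

kumsimkora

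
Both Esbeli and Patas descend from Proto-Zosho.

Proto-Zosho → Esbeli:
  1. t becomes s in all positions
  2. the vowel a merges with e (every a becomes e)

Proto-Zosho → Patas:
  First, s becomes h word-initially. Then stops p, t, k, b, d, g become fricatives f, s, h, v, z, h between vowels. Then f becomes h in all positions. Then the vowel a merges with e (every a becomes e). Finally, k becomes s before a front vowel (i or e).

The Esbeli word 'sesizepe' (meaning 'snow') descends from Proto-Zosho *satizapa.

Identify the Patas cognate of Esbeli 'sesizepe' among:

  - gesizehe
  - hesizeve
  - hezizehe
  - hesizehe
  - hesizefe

Patas: *satizapa
  satizapa → hatizapa   [debuccalisation]
  hatizapa → hasizafa   [intervocalic lenition]
  hasizafa → hasizaha   [unconditioned shift]
  hasizaha → hesizehe   [vowel merger]
  hesizehe (rule 5 does not apply)
  giving Patas hesizehe.
Among the options, 'hesizehe' alone shows every Patas change applied in order.

hesizehe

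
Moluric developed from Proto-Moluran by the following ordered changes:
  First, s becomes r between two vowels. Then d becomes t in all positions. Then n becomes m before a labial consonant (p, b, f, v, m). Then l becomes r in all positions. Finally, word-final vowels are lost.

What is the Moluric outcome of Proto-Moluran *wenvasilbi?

wemvarirb

Moluric: *wenvasilbi
  wenvasilbi → wenvarilbi   [rhotacism]
  wenvarilbi (rule 2 does not apply)
  wenvarilbi → wemvarilbi   [nasal place assimilation]
  wemvarilbi → wemvarirbi   [unconditioned shift]
  wemvarirbi → wemvarirb   [apocope]
  giving Moluric wemvarirb.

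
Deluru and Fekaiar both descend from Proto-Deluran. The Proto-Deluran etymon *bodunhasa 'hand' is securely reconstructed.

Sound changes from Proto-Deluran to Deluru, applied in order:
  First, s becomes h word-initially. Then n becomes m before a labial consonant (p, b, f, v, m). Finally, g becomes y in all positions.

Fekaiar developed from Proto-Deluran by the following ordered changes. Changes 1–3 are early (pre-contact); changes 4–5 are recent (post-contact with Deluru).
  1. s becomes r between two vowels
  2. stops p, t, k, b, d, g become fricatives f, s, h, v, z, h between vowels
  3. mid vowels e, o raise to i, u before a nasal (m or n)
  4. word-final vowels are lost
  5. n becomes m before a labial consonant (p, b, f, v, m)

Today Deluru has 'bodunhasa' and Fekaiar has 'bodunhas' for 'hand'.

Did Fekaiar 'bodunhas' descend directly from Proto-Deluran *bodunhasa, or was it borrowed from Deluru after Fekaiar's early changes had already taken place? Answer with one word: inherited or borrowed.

If inherited, *bodunhasa would pass through all of Fekaiar's changes:
Fekaiar: *bodunhasa
  bodunhasa → bodunhara   [rhotacism]
  bodunhara → bozunhara   [intervocalic lenition]
  bozunhara (rule 3 does not apply)
  bozunhara → bozunhar   [apocope]
  bozunhar (rule 5 does not apply)
  giving Fekaiar bozunhar.
If borrowed from Deluru 'bodunhasa' after the early changes, it would undergo only the recent ones:
  rule 4 (apocope): bodunhasa → bodunhas
  rule 5 (nasal place assimilation): no change (bodunhas)
  ⇒ as a loan: bodunhas
Fekaiar 'bodunhas' matches the loan outcome 'bodunhas', not the inherited 'bozunhar' — it skipped the early Fekaiar changes, so it was borrowed from Deluru.

borrowed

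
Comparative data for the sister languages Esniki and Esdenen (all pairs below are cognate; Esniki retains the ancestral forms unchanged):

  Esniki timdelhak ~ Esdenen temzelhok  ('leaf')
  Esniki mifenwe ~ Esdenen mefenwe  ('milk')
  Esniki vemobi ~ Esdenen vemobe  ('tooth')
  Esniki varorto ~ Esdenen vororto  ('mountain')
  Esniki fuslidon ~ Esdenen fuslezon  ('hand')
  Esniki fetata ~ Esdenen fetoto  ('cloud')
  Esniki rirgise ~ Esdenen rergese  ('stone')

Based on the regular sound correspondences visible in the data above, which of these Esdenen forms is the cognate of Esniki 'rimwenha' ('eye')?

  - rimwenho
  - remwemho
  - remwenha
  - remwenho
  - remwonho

remwenho

timdelhak ~ temzelhok — Esniki i corresponds to Esdenen e after a consonant, before a nasal.
fetata ~ fetoto — Esniki a corresponds to Esdenen o word-finally.
Applying these to Esniki 'rimwenha':
  rimwenha → remwenha   (i→e after a consonant, before a nasal)
  remwenha → remwenho   (a→o word-finally)
So the Esdenen cognate is 'remwenho'.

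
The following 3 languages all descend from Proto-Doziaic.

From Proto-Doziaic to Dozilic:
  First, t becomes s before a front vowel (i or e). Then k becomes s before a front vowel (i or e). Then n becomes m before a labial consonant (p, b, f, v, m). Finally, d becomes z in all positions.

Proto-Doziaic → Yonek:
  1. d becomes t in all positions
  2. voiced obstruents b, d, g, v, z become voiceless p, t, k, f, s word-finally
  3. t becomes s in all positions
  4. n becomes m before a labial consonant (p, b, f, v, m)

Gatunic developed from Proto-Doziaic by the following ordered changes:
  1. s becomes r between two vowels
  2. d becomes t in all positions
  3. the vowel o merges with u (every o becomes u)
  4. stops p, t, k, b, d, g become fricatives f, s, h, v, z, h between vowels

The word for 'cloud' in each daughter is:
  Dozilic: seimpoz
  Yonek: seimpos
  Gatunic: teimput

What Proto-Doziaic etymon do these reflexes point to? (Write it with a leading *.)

Position 7: Dozilic has z, Yonek has s, Gatunic has t. Taking the neighbouring segments as reconstructed: Dozilic z could go back to *d or *z; Yonek s could go back to *t or *d or *s or *z; Gatunic t could go back to *t or *d — the one source consistent with every daughter is *d.
Position 1: Dozilic has s, Yonek has s, Gatunic has t. Taking the neighbouring segments as reconstructed: Dozilic s could go back to *t or *k or *s; Yonek s could go back to *t or *d or *s; Gatunic t could go back to *t or *d — the one source consistent with every daughter is *t.
Position 6: Dozilic has o, Yonek has o, Gatunic has u. Dozilic preserves o here (none of its changes turn any other segment into o), so the proto-segment is *o.
This points to *teimpod. Verify forward in each daughter:
Dozilic: *teimpod
  teimpod → seimpod   [palatalisation]
  seimpod (rule 2 does not apply)
  seimpod (rule 3 does not apply)
  seimpod → seimpoz   [unconditioned shift]
  giving Dozilic seimpoz.
Yonek: *teimpod
  teimpod → teimpot   [unconditioned shift]
  teimpot (rule 2 does not apply)
  teimpot → seimpos   [unconditioned shift]
  seimpos (rule 4 does not apply)
  giving Yonek seimpos.
Gatunic: *teimpod > teimpot > teimput  (by unconditioned shift, vowel merger)
*teimpod is the unique common source.

*teimpod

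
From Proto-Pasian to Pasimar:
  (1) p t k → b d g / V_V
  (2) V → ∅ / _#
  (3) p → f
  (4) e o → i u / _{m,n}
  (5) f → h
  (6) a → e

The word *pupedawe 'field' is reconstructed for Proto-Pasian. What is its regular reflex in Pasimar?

Pasimar: start from *pupedawe.
  rule 1 (intervocalic voicing): pupedawe → pubedawe
  rule 2 (apocope): pubedawe → pubedaw
  rule 3 (unconditioned shift): pubedaw → fubedaw
  rule 4: no change — fubedaw
  rule 5 (unconditioned shift): fubedaw → hubedaw
  rule 6 (vowel merger): hubedaw → hubedew
  ⇒ Pasimar hubedew

hubedew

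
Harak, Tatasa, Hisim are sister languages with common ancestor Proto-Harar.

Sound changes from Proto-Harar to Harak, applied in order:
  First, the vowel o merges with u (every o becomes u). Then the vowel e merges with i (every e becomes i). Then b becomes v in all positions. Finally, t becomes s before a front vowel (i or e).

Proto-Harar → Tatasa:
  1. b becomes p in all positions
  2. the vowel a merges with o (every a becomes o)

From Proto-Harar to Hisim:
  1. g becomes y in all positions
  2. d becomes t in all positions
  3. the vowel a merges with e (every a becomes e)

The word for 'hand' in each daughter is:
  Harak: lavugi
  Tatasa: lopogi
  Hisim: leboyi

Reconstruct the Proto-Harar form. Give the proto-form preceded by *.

*labogi

Position 2: Harak has a, Tatasa has o, Hisim has e. Harak preserves a here (none of its changes turn any other segment into a), so the proto-segment is *a.
Position 5: Harak has g, Tatasa has g, Hisim has y. Harak preserves g here (none of its changes turn any other segment into g), so the proto-segment is *g.
This points to *labogi. Verify forward in each daughter:
Harak: start from *labogi.
  rule 1 (vowel merger): labogi → labugi
  rule 2: no change — labugi
  rule 3 (unconditioned shift): labugi → lavugi
  rule 4: no change — lavugi
  ⇒ Harak lavugi
Tatasa: *labogi
  labogi → lapogi   [unconditioned shift]
  lapogi → lopogi   [vowel merger]
  giving Tatasa lopogi.
Hisim: *labogi > laboyi > leboyi  (by unconditioned shift, vowel merger)
No other proto-form is consistent with every reflex, so the reconstruction is *labogi.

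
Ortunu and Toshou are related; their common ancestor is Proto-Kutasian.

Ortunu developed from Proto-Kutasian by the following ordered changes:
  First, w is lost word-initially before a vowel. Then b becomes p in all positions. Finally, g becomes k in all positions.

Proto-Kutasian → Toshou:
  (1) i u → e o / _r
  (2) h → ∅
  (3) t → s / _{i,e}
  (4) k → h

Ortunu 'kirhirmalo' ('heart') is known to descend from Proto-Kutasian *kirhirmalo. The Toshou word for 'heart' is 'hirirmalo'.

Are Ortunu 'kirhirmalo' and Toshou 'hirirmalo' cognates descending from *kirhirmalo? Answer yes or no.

Derive the expected Toshou reflex of *kirhirmalo:
Toshou: start from *kirhirmalo.
  rule 1 (pre-rhotic lowering): kirhirmalo → kerhermalo
  rule 2 (h-loss): kerhermalo → kerermalo
  rule 3: no change — kerermalo
  rule 4 (unconditioned shift): kerermalo → herermalo
  ⇒ Toshou herermalo
The regular Toshou reflex would be 'herermalo', but the attested form is 'hirirmalo'. The correspondence is irregular, so they are not cognates (the Toshou form has a different source).

no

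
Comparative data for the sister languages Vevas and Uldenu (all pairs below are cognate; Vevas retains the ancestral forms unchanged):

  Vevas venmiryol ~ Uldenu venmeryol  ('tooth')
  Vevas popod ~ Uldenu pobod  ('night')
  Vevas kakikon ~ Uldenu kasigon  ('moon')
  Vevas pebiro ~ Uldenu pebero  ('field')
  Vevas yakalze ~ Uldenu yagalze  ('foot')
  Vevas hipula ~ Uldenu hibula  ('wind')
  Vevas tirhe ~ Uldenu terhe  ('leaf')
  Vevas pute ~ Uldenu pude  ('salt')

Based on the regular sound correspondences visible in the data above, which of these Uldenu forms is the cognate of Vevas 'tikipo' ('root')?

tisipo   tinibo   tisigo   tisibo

tisibo

kakikon ~ kasigon — Vevas k corresponds to Uldenu s between vowels (before a front vowel).
popod ~ pobod — Vevas p corresponds to Uldenu b between vowels (before a back vowel).
Applying these to Vevas 'tikipo':
  tikipo → tisipo   (k→s between vowels (before a front vowel))
  tisipo → tisibo   (p→b between vowels (before a back vowel))
So the Uldenu cognate is 'tisibo'.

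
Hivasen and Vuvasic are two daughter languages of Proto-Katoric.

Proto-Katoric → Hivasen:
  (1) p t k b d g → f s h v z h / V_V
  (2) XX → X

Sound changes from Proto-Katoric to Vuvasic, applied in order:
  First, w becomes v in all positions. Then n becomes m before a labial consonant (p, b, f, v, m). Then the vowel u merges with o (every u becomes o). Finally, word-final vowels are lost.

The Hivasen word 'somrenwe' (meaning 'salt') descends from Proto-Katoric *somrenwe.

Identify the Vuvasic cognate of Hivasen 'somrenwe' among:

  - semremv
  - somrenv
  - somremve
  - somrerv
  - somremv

somremv

Vuvasic: *somrenwe
  somrenwe → somrenve   [unconditioned shift]
  somrenve → somremve   [nasal place assimilation]
  somremve (rule 3 does not apply)
  somremve → somremv   [apocope]
  giving Vuvasic somremv.
Only 'somremv' matches the regular Vuvasic development of *somrenwe.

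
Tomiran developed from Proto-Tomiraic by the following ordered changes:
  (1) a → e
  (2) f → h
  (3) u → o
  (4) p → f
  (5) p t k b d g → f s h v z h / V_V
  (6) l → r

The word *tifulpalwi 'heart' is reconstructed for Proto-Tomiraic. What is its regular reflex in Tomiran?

tihorferwi

Tomiran: *tifulpalwi > tifulpelwi > tihulpelwi > tiholpelwi > tiholfelwi > tihorferwi  (by vowel merger, unconditioned shift, vowel merger, unconditioned shift, unconditioned shift)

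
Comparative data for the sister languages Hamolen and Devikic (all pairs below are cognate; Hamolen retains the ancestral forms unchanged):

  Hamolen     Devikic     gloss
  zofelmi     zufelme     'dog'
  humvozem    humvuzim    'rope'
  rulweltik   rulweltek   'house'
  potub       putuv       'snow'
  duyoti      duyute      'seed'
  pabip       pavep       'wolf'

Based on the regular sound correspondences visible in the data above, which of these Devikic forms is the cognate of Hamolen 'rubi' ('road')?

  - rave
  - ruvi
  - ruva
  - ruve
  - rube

pabip ~ pavep — Hamolen b corresponds to Devikic v between vowels (before a front vowel).
zofelmi ~ zufelme, duyoti ~ duyute — Hamolen i corresponds to Devikic e word-finally.
Applying these to Hamolen 'rubi':
  rubi → ruvi   (b→v between vowels (before a front vowel))
  ruvi → ruve   (i→e word-finally)
So the Devikic cognate is 'ruve'.

ruve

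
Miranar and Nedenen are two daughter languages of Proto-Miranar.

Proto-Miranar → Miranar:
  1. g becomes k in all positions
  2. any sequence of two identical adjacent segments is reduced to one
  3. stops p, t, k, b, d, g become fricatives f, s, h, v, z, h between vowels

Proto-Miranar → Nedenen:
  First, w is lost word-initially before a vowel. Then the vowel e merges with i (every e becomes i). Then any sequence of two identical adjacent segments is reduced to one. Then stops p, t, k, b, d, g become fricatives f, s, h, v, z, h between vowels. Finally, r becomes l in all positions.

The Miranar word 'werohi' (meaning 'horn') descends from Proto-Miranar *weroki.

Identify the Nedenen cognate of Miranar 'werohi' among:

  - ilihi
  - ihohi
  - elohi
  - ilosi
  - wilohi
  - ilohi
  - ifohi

ilohi

Nedenen: start from *weroki.
  rule 1 (glide loss): weroki → eroki
  rule 2 (vowel merger): eroki → iroki
  rule 3: no change — iroki
  rule 4 (intervocalic lenition): iroki → irohi
  rule 5 (unconditioned shift): irohi → ilohi
  ⇒ Nedenen ilohi
The other candidates each miss or misapply at least one Nedenen change.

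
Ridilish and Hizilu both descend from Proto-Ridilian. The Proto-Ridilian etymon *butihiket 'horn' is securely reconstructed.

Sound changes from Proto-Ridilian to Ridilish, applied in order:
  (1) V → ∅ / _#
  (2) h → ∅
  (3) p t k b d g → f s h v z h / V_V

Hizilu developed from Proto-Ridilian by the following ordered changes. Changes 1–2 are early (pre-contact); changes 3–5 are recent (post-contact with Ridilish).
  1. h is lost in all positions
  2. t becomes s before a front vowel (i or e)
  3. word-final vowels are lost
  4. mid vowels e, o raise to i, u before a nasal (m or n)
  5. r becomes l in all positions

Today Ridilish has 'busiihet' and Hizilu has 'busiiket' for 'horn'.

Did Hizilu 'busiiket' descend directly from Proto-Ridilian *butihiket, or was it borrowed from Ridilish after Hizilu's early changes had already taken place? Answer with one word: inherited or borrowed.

inherited

If inherited, *butihiket would pass through all of Hizilu's changes:
Hizilu: start from *butihiket.
  rule 1 (h-loss): butihiket → butiiket
  rule 2 (palatalisation): butiiket → busiiket
  rule 3: no change — busiiket
  rule 4: no change — busiiket
  rule 5: no change — busiiket
  ⇒ Hizilu busiiket
If borrowed from Ridilish 'busiihet' after the early changes, it would undergo only the recent ones:
  rule 3 (apocope): no change (busiihet)
  rule 4 (pre-nasal raising): no change (busiihet)
  rule 5 (unconditioned shift): no change (busiihet)
  ⇒ as a loan: busiihet
Hizilu 'busiiket' matches the inherited outcome exactly, so it is an inherited cognate, not a loan.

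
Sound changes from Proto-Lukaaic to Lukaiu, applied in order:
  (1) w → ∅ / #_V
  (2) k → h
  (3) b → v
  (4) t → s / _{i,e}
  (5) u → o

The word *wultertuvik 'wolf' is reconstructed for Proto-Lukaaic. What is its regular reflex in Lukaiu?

olsertovih

Lukaiu: *wultertuvik
  wultertuvik → ultertuvik   [glide loss]
  ultertuvik → ultertuvih   [unconditioned shift]
  ultertuvih (rule 3 does not apply)
  ultertuvih → ulsertuvih   [palatalisation]
  ulsertuvih → olsertovih   [vowel merger]
  giving Lukaiu olsertovih.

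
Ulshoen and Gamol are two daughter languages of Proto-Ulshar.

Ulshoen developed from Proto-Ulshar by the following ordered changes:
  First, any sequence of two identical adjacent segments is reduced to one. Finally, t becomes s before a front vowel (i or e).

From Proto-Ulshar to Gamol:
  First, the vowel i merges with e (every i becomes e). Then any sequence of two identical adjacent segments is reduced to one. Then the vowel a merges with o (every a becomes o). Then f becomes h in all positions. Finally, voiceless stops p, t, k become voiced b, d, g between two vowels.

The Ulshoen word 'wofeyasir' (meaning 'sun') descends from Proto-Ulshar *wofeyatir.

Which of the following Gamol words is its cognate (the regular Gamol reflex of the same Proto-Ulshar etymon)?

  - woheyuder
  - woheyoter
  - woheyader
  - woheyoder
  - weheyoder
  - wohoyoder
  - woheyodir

woheyoder

Gamol: start from *wofeyatir.
  rule 1 (vowel merger): wofeyatir → wofeyater
  rule 2: no change — wofeyater
  rule 3 (vowel merger): wofeyater → wofeyoter
  rule 4 (unconditioned shift): wofeyoter → woheyoter
  rule 5 (intervocalic voicing): woheyoter → woheyoder
  ⇒ Gamol woheyoder
Among the options, 'woheyoder' alone shows every Gamol change applied in order.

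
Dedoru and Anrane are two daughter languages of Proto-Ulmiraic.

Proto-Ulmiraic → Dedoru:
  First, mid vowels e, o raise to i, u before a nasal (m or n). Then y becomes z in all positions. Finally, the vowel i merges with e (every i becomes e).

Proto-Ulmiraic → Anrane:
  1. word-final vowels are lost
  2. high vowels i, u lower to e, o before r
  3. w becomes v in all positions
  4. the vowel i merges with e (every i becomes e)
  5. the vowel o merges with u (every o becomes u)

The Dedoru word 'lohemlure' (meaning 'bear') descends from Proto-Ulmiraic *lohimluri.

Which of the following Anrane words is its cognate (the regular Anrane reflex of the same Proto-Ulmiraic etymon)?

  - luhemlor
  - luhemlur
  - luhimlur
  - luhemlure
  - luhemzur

luhemlur

Anrane: *lohimluri
  lohimluri → lohimlur   [apocope]
  lohimlur → lohimlor   [pre-rhotic lowering]
  lohimlor (rule 3 does not apply)
  lohimlor → lohemlor   [vowel merger]
  lohemlor → luhemlur   [vowel merger]
  giving Anrane luhemlur.
Among the options, 'luhemlur' alone shows every Anrane change applied in order.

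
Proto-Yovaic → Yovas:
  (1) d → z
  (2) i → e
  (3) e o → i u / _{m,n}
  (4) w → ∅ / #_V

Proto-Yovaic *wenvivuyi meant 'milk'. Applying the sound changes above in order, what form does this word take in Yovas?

Yovas: *wenvivuyi > wenvevuye > winvevuye > invevuye  (by vowel merger, pre-nasal raising, glide loss)

invevuye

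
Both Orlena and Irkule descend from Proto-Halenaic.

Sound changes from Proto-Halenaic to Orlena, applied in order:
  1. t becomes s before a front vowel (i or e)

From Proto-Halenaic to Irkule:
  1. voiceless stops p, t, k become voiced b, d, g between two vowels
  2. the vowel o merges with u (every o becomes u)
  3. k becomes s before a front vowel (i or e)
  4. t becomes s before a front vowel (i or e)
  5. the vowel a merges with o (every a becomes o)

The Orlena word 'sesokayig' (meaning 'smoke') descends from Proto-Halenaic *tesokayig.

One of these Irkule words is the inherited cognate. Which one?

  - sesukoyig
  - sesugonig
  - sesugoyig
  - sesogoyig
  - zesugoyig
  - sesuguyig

sesugoyig

Irkule: *tesokayig > tesogayig > tesugayig > sesugayig > sesugoyig  (by intervocalic voicing, vowel merger, palatalisation, vowel merger)
The other candidates each miss or misapply at least one Irkule change.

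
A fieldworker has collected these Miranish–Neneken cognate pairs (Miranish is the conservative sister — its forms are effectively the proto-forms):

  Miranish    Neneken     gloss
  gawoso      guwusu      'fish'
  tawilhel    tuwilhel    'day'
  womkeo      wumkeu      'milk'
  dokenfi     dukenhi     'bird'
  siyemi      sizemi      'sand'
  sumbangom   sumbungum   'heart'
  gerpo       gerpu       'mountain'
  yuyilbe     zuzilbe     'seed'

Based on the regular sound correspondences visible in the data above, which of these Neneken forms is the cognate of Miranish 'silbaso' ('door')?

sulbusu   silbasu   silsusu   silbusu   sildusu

silbusu

gawoso ~ guwusu, tawilhel ~ tuwilhel — Miranish a corresponds to Neneken u after a consonant, before a consonant other than r, m, n, p, b, f, v.
gawoso ~ guwusu, gerpo ~ gerpu — Miranish o corresponds to Neneken u word-finally.
Applying these to Miranish 'silbaso':
  silbaso → silbuso   (a→u after a consonant, before a consonant other than r, m, n, p, b, f, v)
  silbuso → silbusu   (o→u word-finally)
So the Neneken cognate is 'silbusu'.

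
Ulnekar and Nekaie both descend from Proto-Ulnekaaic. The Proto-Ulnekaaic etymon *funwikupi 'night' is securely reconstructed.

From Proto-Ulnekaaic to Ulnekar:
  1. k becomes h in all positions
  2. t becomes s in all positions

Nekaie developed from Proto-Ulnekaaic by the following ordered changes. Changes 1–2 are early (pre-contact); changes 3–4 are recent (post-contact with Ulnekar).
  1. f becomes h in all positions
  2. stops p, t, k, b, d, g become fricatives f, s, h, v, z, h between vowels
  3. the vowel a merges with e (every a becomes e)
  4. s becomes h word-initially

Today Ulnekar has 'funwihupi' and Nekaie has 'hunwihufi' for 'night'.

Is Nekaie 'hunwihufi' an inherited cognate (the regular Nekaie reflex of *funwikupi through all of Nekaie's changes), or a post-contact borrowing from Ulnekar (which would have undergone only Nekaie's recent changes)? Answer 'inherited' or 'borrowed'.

If inherited, *funwikupi would pass through all of Nekaie's changes:
Nekaie: *funwikupi > hunwikupi > hunwihufi  (by unconditioned shift, intervocalic lenition)
If borrowed from Ulnekar 'funwihupi' after the early changes, it would undergo only the recent ones:
  rule 3 (vowel merger): no change (funwihupi)
  rule 4 (debuccalisation): no change (funwihupi)
  ⇒ as a loan: funwihupi
Nekaie 'hunwihufi' matches the inherited outcome exactly, so it is an inherited cognate, not a loan.

inherited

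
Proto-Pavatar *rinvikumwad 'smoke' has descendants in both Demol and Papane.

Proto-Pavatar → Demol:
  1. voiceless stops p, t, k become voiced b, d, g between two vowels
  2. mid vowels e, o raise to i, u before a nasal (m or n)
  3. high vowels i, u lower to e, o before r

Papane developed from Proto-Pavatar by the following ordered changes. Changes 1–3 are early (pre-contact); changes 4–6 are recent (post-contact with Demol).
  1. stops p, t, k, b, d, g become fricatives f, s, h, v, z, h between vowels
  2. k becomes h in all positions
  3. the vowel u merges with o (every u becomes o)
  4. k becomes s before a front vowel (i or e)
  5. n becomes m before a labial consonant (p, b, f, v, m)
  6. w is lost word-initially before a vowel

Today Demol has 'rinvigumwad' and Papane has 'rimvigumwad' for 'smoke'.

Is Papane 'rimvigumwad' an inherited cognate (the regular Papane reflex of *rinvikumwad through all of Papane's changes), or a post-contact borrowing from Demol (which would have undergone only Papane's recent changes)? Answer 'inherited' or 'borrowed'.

If inherited, *rinvikumwad would pass through all of Papane's changes:
Papane: *rinvikumwad > rinvihumwad > rinvihomwad > rimvihomwad  (by intervocalic lenition, vowel merger, nasal place assimilation)
If borrowed from Demol 'rinvigumwad' after the early changes, it would undergo only the recent ones:
  rule 4 (palatalisation): no change (rinvigumwad)
  rule 5 (nasal place assimilation): rinvigumwad → rimvigumwad
  rule 6 (glide loss): no change (rimvigumwad)
  ⇒ as a loan: rimvigumwad
Papane 'rimvigumwad' matches the loan outcome 'rimvigumwad', not the inherited 'rimvihomwad' — it skipped the early Papane changes, so it was borrowed from Demol.

borrowed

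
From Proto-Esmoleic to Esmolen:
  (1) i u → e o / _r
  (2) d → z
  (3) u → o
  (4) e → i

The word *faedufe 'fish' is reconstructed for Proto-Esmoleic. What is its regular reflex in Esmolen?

Esmolen: start from *faedufe.
  rule 1: no change — faedufe
  rule 2 (unconditioned shift): faedufe → faezufe
  rule 3 (vowel merger): faezufe → faezofe
  rule 4 (vowel merger): faezofe → faizofi
  ⇒ Esmolen faizofi

faizofi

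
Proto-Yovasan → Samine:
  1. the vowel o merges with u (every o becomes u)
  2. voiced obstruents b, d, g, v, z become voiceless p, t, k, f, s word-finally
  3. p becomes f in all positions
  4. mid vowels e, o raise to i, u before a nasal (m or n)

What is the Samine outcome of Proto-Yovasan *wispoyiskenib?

wisfuyiskinif

Samine: *wispoyiskenib > wispuyiskenib > wispuyiskenip > wisfuyiskenif > wisfuyiskinif  (by vowel merger, final devoicing, unconditioned shift, pre-nasal raising)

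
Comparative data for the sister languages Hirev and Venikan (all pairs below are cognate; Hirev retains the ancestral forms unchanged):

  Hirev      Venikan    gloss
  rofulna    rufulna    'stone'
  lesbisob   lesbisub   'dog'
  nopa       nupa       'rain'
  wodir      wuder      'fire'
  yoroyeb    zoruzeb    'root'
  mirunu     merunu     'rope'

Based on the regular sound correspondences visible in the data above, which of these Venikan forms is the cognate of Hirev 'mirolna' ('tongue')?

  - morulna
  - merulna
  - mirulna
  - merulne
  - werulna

wodir ~ wuder, mirunu ~ merunu — Hirev i corresponds to Venikan e after a consonant, before r.
wodir ~ wuder, yoroyeb ~ zoruzeb — Hirev o corresponds to Venikan u after a consonant, before a consonant other than r, m, n, p, b, f, v.
Applying these to Hirev 'mirolna':
  mirolna → merolna   (i→e after a consonant, before r)
  merolna → merulna   (o→u after a consonant, before a consonant other than r, m, n, p, b, f, v)
So the Venikan cognate is 'merulna'.

merulna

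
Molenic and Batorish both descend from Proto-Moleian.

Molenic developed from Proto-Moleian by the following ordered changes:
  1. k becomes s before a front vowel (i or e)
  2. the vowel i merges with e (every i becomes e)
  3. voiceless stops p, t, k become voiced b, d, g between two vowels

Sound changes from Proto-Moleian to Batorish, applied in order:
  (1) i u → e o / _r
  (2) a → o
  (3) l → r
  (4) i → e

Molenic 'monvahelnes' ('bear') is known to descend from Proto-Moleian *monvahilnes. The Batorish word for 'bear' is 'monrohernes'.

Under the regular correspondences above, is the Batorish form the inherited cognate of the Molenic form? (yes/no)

no

Derive the expected Batorish reflex of *monvahilnes:
Batorish: start from *monvahilnes.
  rule 1: no change — monvahilnes
  rule 2 (vowel merger): monvahilnes → monvohilnes
  rule 3 (unconditioned shift): monvohilnes → monvohirnes
  rule 4 (vowel merger): monvohirnes → monvohernes
  ⇒ Batorish monvohernes
The regular Batorish reflex would be 'monvohernes', but the attested form is 'monrohernes'. The correspondence is irregular, so they are not cognates (the Batorish form has a different source).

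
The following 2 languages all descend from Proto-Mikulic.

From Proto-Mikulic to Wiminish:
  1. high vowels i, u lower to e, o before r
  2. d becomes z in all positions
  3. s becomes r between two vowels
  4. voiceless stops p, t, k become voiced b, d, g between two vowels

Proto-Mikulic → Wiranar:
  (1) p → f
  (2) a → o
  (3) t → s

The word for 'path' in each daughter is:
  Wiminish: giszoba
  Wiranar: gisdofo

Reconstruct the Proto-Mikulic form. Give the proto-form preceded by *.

*gisdopa

Position 4: Wiminish has z, Wiranar has d. Wiranar preserves d here (none of its changes turn any other segment into d), so the proto-segment is *d.
Position 6: Wiminish has b, Wiranar has f. Taking the neighbouring segments as reconstructed: Wiminish b could go back to *p or *b; Wiranar f could go back to *p or *f — the one source consistent with every daughter is *p.
This points to *gisdopa. Verify forward in each daughter:
Wiminish: start from *gisdopa.
  rule 1: no change — gisdopa
  rule 2 (unconditioned shift): gisdopa → giszopa
  rule 3: no change — giszopa
  rule 4 (intervocalic voicing): giszopa → giszoba
  ⇒ Wiminish giszoba
Wiranar: *gisdopa > gisdofa > gisdofo  (by unconditioned shift, vowel merger)
No other proto-form is consistent with every reflex, so the reconstruction is *gisdopa.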